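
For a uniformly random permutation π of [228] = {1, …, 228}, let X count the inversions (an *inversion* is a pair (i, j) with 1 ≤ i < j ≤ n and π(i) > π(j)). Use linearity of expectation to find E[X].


Write X = Σ X_I over the C(228, 2) = 25878 pairs i < j, with X_I the indicator of one inversion.
There are 25878 indicators.
For each fixed pair i < j, the values π(i) and π(j) are two distinct elements of {1, …, 228} in uniformly random order; by symmetry P[π(i) > π(j)] = 1/2.
By linearity: E[X] = 25878 · (1/2) = C(228, 2) · (1/2) = 25878/2 = 12939 ≈ 12939.00000.

E[X] = 12939 = 12939.00000.


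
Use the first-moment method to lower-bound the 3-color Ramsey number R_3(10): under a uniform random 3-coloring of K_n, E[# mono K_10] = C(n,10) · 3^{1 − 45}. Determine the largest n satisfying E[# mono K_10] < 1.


We need C(n, 10) · 3^{1 − 45} < 1, i.e. C(n, 10) < 3^{45 − 1} = 984770902183611232881.
Check values of n near the boundary:
  n = 571: C(571, 10) = 937951290893172842001; 937951290893172842001 < 984770902183611232881? YES
  n = 572: C(572, 10) = 954640815642161682606; 954640815642161682606 < 984770902183611232881? YES
  n = 573: C(573, 10) = 971597135635805762226; 971597135635805762226 < 984770902183611232881? YES
  n = 574: C(574, 10) = 988824035203816502691; 988824035203816502691 < 984770902183611232881? NO
The largest n with C(n, 10) < 984770902183611232881 is n = 573 (where E[X] = 35985079097622435638/36472996377170786403 ≈ 0.98662). Hence R_3(10) > 573, i.e. R_3(10) ≥ 574.

Largest n = 573; hence R_3(10) > 573.


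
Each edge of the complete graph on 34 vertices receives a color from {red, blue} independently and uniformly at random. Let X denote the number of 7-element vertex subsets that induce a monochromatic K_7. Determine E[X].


Let X = Σ_S X_S over the C(34, 7) = 5379616 subsets S of size 7, where X_S = 1 if the K_7 on S is monochromatic.
For a fixed S, the K_7 on S has C(7, 2) = 21 edges. P[all 21 edges red] = (1/2)^21, and likewise for blue, so P[monochromatic] = 2·(1/2)^21 = 2^{1 − 21} = 1/1048576.
Summing: E[X] = C(34, 7) · 2^{1 − 21} = 5379616 · 1/1048576 = 168113/32768.
Numerically: E[X] ≈ 5.13040.

E[X] = C(34,7)·2^(1−C(7,2)) = 168113/32768 ≈ 5.13040.


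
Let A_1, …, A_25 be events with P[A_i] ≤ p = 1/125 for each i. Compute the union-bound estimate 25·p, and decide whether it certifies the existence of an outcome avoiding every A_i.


Union bound: P[∪_{i=1}^{25} A_i] ≤ Σ_i P[A_i] ≤ 25·p = 25·(1/125) = 1/5.
Numerically: 1/5 ≈ 0.2000.
Is 1/5 < 1? YES.
Since P[∪ A_i] ≤ 1/5 < 1, the complement has P[∩ A_i^c] ≥ 1 − 1/5 = 4/5 > 0, so some outcome avoids every A_i.

25·p = 1/5 ≈ 0.2000; existence CERTIFIED by the union bound.


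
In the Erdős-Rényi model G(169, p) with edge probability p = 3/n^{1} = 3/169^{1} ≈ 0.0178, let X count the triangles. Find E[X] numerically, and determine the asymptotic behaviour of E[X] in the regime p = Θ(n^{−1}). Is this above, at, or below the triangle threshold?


Number of potential triangles: C(169, 3) = 790244.
Each occurs with probability p³ ≈ (0.0178)³ ≈ 5.59376e-06.
By linearity: E[X] = C(169, 3)·p³ ≈ 790244 · 5.59376e-06 ≈ 4.420.
Here α = 1, so p = 3/n is exactly at the triangle threshold p ~ 1/n. Asymptotically E[X] → c³/6 = 3³/6 = 9/2 ≈ 4.500, a bounded constant. In this regime the triangle count is asymptotically Poisson(c³/6).

E[X] ≈ 4.420; in regime p = Θ(1/n^{1}) E[X] stays bounded (at the triangle threshold p ~ 1/n).


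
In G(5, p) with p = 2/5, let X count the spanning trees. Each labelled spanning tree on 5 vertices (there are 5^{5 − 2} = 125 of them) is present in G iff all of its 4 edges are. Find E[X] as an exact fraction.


K_5 has 5^{5 − 2} = 125 labelled spanning trees.
For each such spanning tree H, let X_H = 1 if all 4 edges of H are present in G. Then P[X_H = 1] = p^{4} = (2/5)^{4} = 16/625.
Summing the indicators: E[X] = Σ_H E[X_H] = 125 · p^{4} = 125 · 16/625 = 16/5.
Numerically: E[X] ≈ 3.2.

E[X] = 125 · (2/5)^{4} = 16/5 ≈ 3.2.


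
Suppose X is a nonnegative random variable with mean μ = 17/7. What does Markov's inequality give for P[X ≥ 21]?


μ = E[X] = 17/7, a = 21.
Markov: P[X ≥ 21] ≤ μ/a = (17/7)/21 = 17/147.
Numerically: ≈ 0.11565.
(Since a = 21 > μ = 2.42857, the bound 17/147 is < 1 and informative.)

P[X ≥ 21] ≤ 17/147 ≈ 0.11565.


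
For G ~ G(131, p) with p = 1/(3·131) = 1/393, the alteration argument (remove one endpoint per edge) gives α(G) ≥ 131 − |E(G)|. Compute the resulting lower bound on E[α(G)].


E[|E(G)|] = C(131, 2)·p = 8515 · (1/393) = 65/3.
E[α(G)] ≥ n − E[|E(G)|] = 131 − 65/3 = 328/3.
Numerically: ≈ 109.333333.
(This is only a lower bound; the true E[α(G)] may be larger.)

E[α(G)] ≥ 328/3 ≈ 109.333333.


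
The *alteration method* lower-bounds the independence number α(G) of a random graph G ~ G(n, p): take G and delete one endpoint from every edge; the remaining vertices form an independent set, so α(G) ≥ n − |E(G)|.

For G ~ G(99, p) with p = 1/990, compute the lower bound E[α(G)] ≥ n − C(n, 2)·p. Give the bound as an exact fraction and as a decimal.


E[|E(G)|] = C(99, 2)·p = 4851 · (1/990) = 49/10.
E[α(G)] ≥ n − E[|E(G)|] = 99 − 49/10 = 941/10.
Numerically: ≈ 94.100.
(This is only a lower bound; the true E[α(G)] may be larger.)

E[α(G)] ≥ 941/10 ≈ 94.100.


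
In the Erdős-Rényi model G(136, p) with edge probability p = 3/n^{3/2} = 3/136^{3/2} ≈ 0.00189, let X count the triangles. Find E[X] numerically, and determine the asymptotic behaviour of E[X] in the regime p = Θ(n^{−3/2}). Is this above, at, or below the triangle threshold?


Number of potential triangles: C(136, 3) = 410040.
Each occurs with probability p³ ≈ (0.00189)³ ≈ 6.76766e-09.
By linearity: E[X] = C(136, 3)·p³ ≈ 410040 · 6.76766e-09 ≈ 0.003.
Since α = 3/2 > 1, p = c/n^{3/2} = o(1/n) is below the triangle threshold p ~ 1/n. Asymptotically E[X] ~ (c³/6)·n^{3(1−α)} = (3³/6)·n^{-1.5} → 0, so by Markov's inequality G has no triangles w.h.p.

E[X] ≈ 0.003; in regime p = Θ(1/n^{3/2}) E[X] tends to 0 (below the triangle threshold p ~ 1/n).


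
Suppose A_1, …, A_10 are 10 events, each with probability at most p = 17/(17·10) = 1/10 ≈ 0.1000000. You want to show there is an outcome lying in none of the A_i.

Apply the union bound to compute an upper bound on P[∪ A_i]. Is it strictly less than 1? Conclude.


Union bound: P[∪_{i=1}^{10} A_i] ≤ Σ_i P[A_i] ≤ 10·p = 10·(1/10) = 1.
Numerically: 1 ≈ 1.0000000.
Is 1 < 1? NO.
Since the bound 1 is ≥ 1, the union bound is uninformative here; it does NOT by itself certify existence.

10·p = 1 ≈ 1.0000000; existence NOT certified by the union bound.


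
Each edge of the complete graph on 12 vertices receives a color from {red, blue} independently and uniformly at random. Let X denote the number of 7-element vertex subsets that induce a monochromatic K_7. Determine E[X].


Let X = Σ_S X_S over the C(12, 7) = 792 subsets S of size 7, where X_S = 1 if the K_7 on S is monochromatic.
For a fixed S, the K_7 on S has C(7, 2) = 21 edges. P[all 21 edges red] = (1/2)^21, and likewise for blue, so P[monochromatic] = 2·(1/2)^21 = 2^{1 − 21} = 1/1048576.
By linearity of expectation: E[X] = C(12, 7) · 2^{1 − 21} = 792 · 1/1048576 = 99/131072.
Numerically: E[X] ≈ 0.00076.

E[X] = C(12,7)·2^(1−C(7,2)) = 99/131072 ≈ 0.00076.


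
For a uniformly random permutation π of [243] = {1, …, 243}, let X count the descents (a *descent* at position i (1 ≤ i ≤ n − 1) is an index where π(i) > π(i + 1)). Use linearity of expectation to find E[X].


Write X = Σ X_I over i = 1, …, 242, with X_I the indicator of one descent.
There are 242 indicators.
For each fixed i, the pair (π(i), π(i+1)) is a uniformly random ordered pair of distinct values from {1, …, 243}; by symmetry P[π(i) > π(i+1)] = 1/2.
By linearity: E[X] = 242 · (1/2) = (243 − 1) · (1/2) = 121 ≈ 121.0000.

E[X] = 121 = 121.0000.


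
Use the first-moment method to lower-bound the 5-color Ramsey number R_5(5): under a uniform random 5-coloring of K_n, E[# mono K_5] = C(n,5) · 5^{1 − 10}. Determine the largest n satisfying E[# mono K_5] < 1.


We need C(n, 5) · 5^{1 − 10} < 1, i.e. C(n, 5) < 5^{10 − 1} = 1953125.
Check values of n near the boundary:
  n = 46: C(46, 5) = 1370754; 1370754 < 1953125? YES
  n = 47: C(47, 5) = 1533939; 1533939 < 1953125? YES
  n = 48: C(48, 5) = 1712304; 1712304 < 1953125? YES
  n = 49: C(49, 5) = 1906884; 1906884 < 1953125? YES
  n = 50: C(50, 5) = 2118760; 2118760 < 1953125? NO
  n = 51: C(51, 5) = 2349060; 2349060 < 1953125? NO
  n = 52: C(52, 5) = 2598960; 2598960 < 1953125? NO
The largest n with C(n, 5) < 1953125 is n = 49 (where E[X] = 1906884/1953125 ≈ 0.9763246). Hence R_5(5) > 49, i.e. R_5(5) ≥ 50.

Largest n = 49; hence R_5(5) > 49.


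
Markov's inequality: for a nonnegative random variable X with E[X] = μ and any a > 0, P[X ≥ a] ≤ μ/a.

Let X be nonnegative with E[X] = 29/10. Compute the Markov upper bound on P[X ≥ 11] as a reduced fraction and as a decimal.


μ = E[X] = 29/10, a = 11.
Markov: P[X ≥ 11] ≤ μ/a = (29/10)/11 = 29/110.
Numerically: ≈ 0.26364.
(Since a = 11 > μ = 2.90000, the bound 29/110 is < 1 and informative.)

P[X ≥ 11] ≤ 29/110 ≈ 0.26364.


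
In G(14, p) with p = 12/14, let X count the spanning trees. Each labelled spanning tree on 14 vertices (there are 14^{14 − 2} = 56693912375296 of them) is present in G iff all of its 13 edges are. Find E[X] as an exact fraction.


K_14 has 14^{14 − 2} = 56693912375296 labelled spanning trees.
For each such spanning tree H, let X_H = 1 if all 13 edges of H are present in G. Then P[X_H = 1] = p^{13} = (6/7)^{13} = 13060694016/96889010407.
By linearity of expectation: E[X] = Σ_H E[X_H] = 56693912375296 · p^{13} = 56693912375296 · 13060694016/96889010407 = 53496602689536/7.
Numerically: E[X] ≈ 7.64237e+12.

E[X] = 56693912375296 · (6/7)^{13} = 53496602689536/7 ≈ 7.64237e+12.


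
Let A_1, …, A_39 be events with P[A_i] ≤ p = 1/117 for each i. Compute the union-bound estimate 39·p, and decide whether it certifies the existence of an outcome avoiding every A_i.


Union bound: P[∪_{i=1}^{39} A_i] ≤ Σ_i P[A_i] ≤ 39·p = 39·(1/117) = 1/3.
Numerically: 1/3 ≈ 0.333.
Is 1/3 < 1? YES.
Since P[∪ A_i] ≤ 1/3 < 1, the complement has P[∩ A_i^c] ≥ 1 − 1/3 = 2/3 > 0, so some outcome avoids every A_i.

39·p = 1/3 ≈ 0.333; existence CERTIFIED by the union bound.


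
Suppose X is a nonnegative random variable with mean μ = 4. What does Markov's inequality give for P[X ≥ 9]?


μ = E[X] = 4, a = 9.
Markov: P[X ≥ 9] ≤ μ/a = (4)/9 = 4/9.
Numerically: ≈ 0.44444.
(Since a = 9 > μ = 4.00000, the bound 4/9 is < 1 and informative.)

P[X ≥ 9] ≤ 4/9 ≈ 0.44444.


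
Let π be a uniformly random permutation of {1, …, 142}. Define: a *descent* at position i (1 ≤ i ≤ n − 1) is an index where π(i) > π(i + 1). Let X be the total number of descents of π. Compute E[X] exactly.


Write X = Σ X_I over i = 1, …, 141, with X_I the indicator of one descent.
There are 141 indicators.
For each fixed i, the pair (π(i), π(i+1)) is a uniformly random ordered pair of distinct values from {1, …, 142}; by symmetry P[π(i) > π(i+1)] = 1/2.
By linearity: E[X] = 141 · (1/2) = (142 − 1) · (1/2) = 141/2 ≈ 70.5000.

E[X] = 141/2 = 70.5000.


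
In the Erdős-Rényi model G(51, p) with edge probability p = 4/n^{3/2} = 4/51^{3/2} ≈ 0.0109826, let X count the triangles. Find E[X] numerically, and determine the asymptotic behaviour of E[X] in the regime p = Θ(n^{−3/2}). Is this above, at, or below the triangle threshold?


Number of potential triangles: C(51, 3) = 20825.
Each occurs with probability p³ ≈ (0.0109826)³ ≈ 1.32468977e-06.
By linearity: E[X] = C(51, 3)·p³ ≈ 20825 · 1.32468977e-06 ≈ 0.027587.
Since α = 3/2 > 1, p = c/n^{3/2} = o(1/n) is below the triangle threshold p ~ 1/n. Asymptotically E[X] ~ (c³/6)·n^{3(1−α)} = (4³/6)·n^{-1.5} → 0, so by Markov's inequality G has no triangles w.h.p.

E[X] ≈ 0.027587; in regime p = Θ(1/n^{3/2}) E[X] tends to 0 (below the triangle threshold p ~ 1/n).


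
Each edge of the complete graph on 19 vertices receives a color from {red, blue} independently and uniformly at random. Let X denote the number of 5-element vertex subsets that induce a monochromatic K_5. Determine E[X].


Let X = Σ_S X_S over the C(19, 5) = 11628 subsets S of size 5, where X_S = 1 if the K_5 on S is monochromatic.
For a fixed S, the K_5 on S has C(5, 2) = 10 edges. P[all 10 edges red] = (1/2)^10, and likewise for blue, so P[monochromatic] = 2·(1/2)^10 = 2^{1 − 10} = 1/512.
By linearity of expectation: E[X] = C(19, 5) · 2^{1 − 10} = 11628 · 1/512 = 2907/128.
Numerically: E[X] ≈ 22.711.

E[X] = C(19,5)·2^(1−C(5,2)) = 2907/128 ≈ 22.711.


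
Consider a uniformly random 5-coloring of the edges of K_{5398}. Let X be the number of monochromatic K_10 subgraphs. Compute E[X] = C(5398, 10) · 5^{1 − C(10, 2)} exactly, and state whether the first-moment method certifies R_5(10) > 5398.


E[X] = C(5398, 10) · 5^{1 − 45} = 5740413564134635387185954535766 · 5^{−44} = 5740413564134635387185954535766/5684341886080801486968994140625.
As a reduced fraction: E[X] = 5740413564134635387185954535766/5684341886080801486968994140625 ≈ 1.0098642.
Is E[X] < 1? NO.
Since E[X] ≥ 1, the first-moment bound is inconclusive at n = 5398; it does NOT by itself certify R_5(10) > 5398.

E[X] = 5740413564134635387185954535766/5684341886080801486968994140625 ≈ 1.0098642; E[X] ≥ 1; first-moment method inconclusive here.


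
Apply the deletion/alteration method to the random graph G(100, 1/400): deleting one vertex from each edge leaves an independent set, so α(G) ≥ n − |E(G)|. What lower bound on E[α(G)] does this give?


E[|E(G)|] = C(100, 2)·p = 4950 · (1/400) = 99/8.
E[α(G)] ≥ n − E[|E(G)|] = 100 − 99/8 = 701/8.
Numerically: ≈ 87.625000.
(This is only a lower bound; the true E[α(G)] may be larger.)

E[α(G)] ≥ 701/8 ≈ 87.625000.


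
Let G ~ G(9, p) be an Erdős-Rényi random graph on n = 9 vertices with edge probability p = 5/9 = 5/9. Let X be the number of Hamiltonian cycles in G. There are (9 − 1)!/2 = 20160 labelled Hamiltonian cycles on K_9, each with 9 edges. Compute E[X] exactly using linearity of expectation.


K_9 has (9 − 1)!/2 = 20160 labelled Hamiltonian cycles.
For each such Hamiltonian cycle H, let X_H = 1 if all 9 edges of H are present in G. Then P[X_H = 1] = p^{9} = (5/9)^{9} = 1953125/387420489.
By linearity: E[X] = Σ_H E[X_H] = 20160 · p^{9} = 20160 · 1953125/387420489 = 4375000000/43046721.
Numerically: E[X] ≈ 101.6.

E[X] = 20160 · (5/9)^{9} = 4375000000/43046721 ≈ 101.6.


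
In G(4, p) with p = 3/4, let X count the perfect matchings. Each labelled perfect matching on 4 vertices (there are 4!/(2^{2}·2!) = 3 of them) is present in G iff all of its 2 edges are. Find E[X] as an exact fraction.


K_4 has 4!/(2^{2}·2!) = 3 labelled perfect matchings.
For each such perfect matching H, let X_H = 1 if all 2 edges of H are present in G. Then P[X_H = 1] = p^{2} = (3/4)^{2} = 9/16.
Summing the indicators: E[X] = Σ_H E[X_H] = 3 · p^{2} = 3 · 9/16 = 27/16.
Numerically: E[X] ≈ 1.688.

E[X] = 3 · (3/4)^{2} = 27/16 ≈ 1.688.


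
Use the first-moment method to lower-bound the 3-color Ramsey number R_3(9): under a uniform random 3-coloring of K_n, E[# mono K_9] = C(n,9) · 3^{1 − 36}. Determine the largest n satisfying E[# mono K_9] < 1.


We need C(n, 9) · 3^{1 − 36} < 1, i.e. C(n, 9) < 3^{36 − 1} = 50031545098999707.
Check values of n near the boundary:
  n = 297: C(297, 9) = 43842345008337645; 43842345008337645 < 50031545098999707? YES
  n = 298: C(298, 9) = 45207677551849890; 45207677551849890 < 50031545098999707? YES
  n = 299: C(299, 9) = 46610674441390059; 46610674441390059 < 50031545098999707? YES
  n = 300: C(300, 9) = 48052241692154700; 48052241692154700 < 50031545098999707? YES
  n = 301: C(301, 9) = 49533303936090975; 49533303936090975 < 50031545098999707? YES
  n = 302: C(302, 9) = 51054804739588650; 51054804739588650 < 50031545098999707? NO
The largest n with C(n, 9) < 50031545098999707 is n = 301 (where E[X] = 16511101312030325/16677181699666569 ≈ 0.990). Hence R_3(9) > 301, i.e. R_3(9) ≥ 302.

Largest n = 301; hence R_3(9) > 301.


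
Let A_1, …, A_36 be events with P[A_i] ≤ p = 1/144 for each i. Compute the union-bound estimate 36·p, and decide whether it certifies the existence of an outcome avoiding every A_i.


Union bound: P[∪_{i=1}^{36} A_i] ≤ Σ_i P[A_i] ≤ 36·p = 36·(1/144) = 1/4.
Numerically: 1/4 ≈ 0.250000.
Is 1/4 < 1? YES.
Since P[∪ A_i] ≤ 1/4 < 1, the complement has P[∩ A_i^c] ≥ 1 − 1/4 = 3/4 > 0, so some outcome avoids every A_i.

36·p = 1/4 ≈ 0.250000; existence CERTIFIED by the union bound.


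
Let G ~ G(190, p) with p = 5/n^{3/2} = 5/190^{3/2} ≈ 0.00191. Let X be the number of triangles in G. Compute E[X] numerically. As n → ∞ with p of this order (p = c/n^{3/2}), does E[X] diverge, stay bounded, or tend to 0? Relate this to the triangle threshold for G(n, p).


Number of potential triangles: C(190, 3) = 1125180.
Each occurs with probability p³ ≈ (0.00191)³ ≈ 6.95855e-09.
By linearity: E[X] = C(190, 3)·p³ ≈ 1125180 · 6.95855e-09 ≈ 0.008.
Since α = 3/2 > 1, p = c/n^{3/2} = o(1/n) is below the triangle threshold p ~ 1/n. Asymptotically E[X] ~ (c³/6)·n^{3(1−α)} = (5³/6)·n^{-1.5} → 0, so by Markov's inequality G has no triangles w.h.p.

E[X] ≈ 0.008; in regime p = Θ(1/n^{3/2}) E[X] tends to 0 (below the triangle threshold p ~ 1/n).


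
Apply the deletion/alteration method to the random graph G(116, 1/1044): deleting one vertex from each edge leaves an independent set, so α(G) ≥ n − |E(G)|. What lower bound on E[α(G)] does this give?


E[|E(G)|] = C(116, 2)·p = 6670 · (1/1044) = 115/18.
E[α(G)] ≥ n − E[|E(G)|] = 116 − 115/18 = 1973/18.
Numerically: ≈ 109.61111.
(This is only a lower bound; the true E[α(G)] may be larger.)

E[α(G)] ≥ 1973/18 ≈ 109.61111.


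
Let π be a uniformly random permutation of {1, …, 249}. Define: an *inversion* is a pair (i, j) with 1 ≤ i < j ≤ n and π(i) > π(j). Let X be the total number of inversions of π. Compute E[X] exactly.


Write X = Σ X_I over the C(249, 2) = 30876 pairs i < j, with X_I the indicator of one inversion.
There are 30876 indicators.
For each fixed pair i < j, the values π(i) and π(j) are two distinct elements of {1, …, 249} in uniformly random order; by symmetry P[π(i) > π(j)] = 1/2.
By linearity: E[X] = 30876 · (1/2) = C(249, 2) · (1/2) = 30876/2 = 15438 ≈ 15438.000000.

E[X] = 15438 = 15438.000000.


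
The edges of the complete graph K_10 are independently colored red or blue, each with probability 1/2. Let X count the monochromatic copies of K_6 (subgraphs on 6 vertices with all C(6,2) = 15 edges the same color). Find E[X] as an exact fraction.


Let X = Σ_S X_S over the C(10, 6) = 210 subsets S of size 6, where X_S = 1 if the K_6 on S is monochromatic.
For a fixed S, the K_6 on S has C(6, 2) = 15 edges. P[all 15 edges red] = (1/2)^15, and likewise for blue, so P[monochromatic] = 2·(1/2)^15 = 2^{1 − 15} = 1/16384.
By linearity of expectation: E[X] = C(10, 6) · 2^{1 − 15} = 210 · 1/16384 = 105/8192.
Numerically: E[X] ≈ 0.0128.

E[X] = C(10,6)·2^(1−C(6,2)) = 105/8192 ≈ 0.0128.


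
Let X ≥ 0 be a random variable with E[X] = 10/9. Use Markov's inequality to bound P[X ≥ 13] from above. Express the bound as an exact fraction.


μ = E[X] = 10/9, a = 13.
Markov: P[X ≥ 13] ≤ μ/a = (10/9)/13 = 10/117.
Numerically: ≈ 0.085470.
(Since a = 13 > μ = 1.111111, the bound 10/117 is < 1 and informative.)

P[X ≥ 13] ≤ 10/117 ≈ 0.085470.


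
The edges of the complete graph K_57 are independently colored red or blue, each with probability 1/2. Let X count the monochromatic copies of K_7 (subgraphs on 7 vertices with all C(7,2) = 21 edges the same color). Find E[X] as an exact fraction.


Let X = Σ_S X_S over the C(57, 7) = 264385836 subsets S of size 7, where X_S = 1 if the K_7 on S is monochromatic.
For a fixed S, the K_7 on S has C(7, 2) = 21 edges. P[all 21 edges red] = (1/2)^21, and likewise for blue, so P[monochromatic] = 2·(1/2)^21 = 2^{1 − 21} = 1/1048576.
Summing: E[X] = C(57, 7) · 2^{1 − 21} = 264385836 · 1/1048576 = 66096459/262144.
Numerically: E[X] ≈ 252.1380.

E[X] = C(57,7)·2^(1−C(7,2)) = 66096459/262144 ≈ 252.1380.


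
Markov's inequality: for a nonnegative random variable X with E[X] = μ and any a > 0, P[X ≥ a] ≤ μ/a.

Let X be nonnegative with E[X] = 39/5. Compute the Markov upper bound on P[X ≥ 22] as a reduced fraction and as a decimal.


μ = E[X] = 39/5, a = 22.
Markov: P[X ≥ 22] ≤ μ/a = (39/5)/22 = 39/110.
Numerically: ≈ 0.355.
(Since a = 22 > μ = 7.800, the bound 39/110 is < 1 and informative.)

P[X ≥ 22] ≤ 39/110 ≈ 0.355.


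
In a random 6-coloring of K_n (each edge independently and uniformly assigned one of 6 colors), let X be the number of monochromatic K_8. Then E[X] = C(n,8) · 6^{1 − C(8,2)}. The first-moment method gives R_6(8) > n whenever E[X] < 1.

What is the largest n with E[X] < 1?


We need C(n, 8) · 6^{1 − 28} < 1, i.e. C(n, 8) < 6^{28 − 1} = 1023490369077469249536.
Check values of n near the boundary:
  n = 1594: C(1594, 8) = 1015652773590544255167; 1015652773590544255167 < 1023490369077469249536? YES
  n = 1595: C(1595, 8) = 1020772636343363633895; 1020772636343363633895 < 1023490369077469249536? YES
  n = 1596: C(1596, 8) = 1025915067760710553965; 1025915067760710553965 < 1023490369077469249536? NO
  n = 1597: C(1597, 8) = 1031080153060953275445; 1031080153060953275445 < 1023490369077469249536? NO
  n = 1598: C(1598, 8) = 1036267977730442348529; 1036267977730442348529 < 1023490369077469249536? NO
The largest n with C(n, 8) < 1023490369077469249536 is n = 1595 (where E[X] = 113419181815929292655/113721152119718805504 ≈ 0.997). Hence R_6(8) > 1595, i.e. R_6(8) ≥ 1596.

Largest n = 1595; hence R_6(8) > 1595.


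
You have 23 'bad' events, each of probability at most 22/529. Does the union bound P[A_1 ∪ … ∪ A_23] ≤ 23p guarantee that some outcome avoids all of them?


Union bound: P[∪_{i=1}^{23} A_i] ≤ Σ_i P[A_i] ≤ 23·p = 23·(22/529) = 22/23.
Numerically: 22/23 ≈ 0.956522.
Is 22/23 < 1? YES.
Since P[∪ A_i] ≤ 22/23 < 1, the complement has P[∩ A_i^c] ≥ 1 − 22/23 = 1/23 > 0, so some outcome avoids every A_i.

23·p = 22/23 ≈ 0.956522; existence CERTIFIED by the union bound.


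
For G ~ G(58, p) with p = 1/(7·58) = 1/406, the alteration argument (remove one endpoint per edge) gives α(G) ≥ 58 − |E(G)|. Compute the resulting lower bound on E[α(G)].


E[|E(G)|] = C(58, 2)·p = 1653 · (1/406) = 57/14.
E[α(G)] ≥ n − E[|E(G)|] = 58 − 57/14 = 755/14.
Numerically: ≈ 53.928571.
(This is only a lower bound; the true E[α(G)] may be larger.)

E[α(G)] ≥ 755/14 ≈ 53.928571.


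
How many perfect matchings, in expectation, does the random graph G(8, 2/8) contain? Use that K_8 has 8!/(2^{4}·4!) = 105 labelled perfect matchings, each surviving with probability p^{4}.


K_8 has 8!/(2^{4}·4!) = 105 labelled perfect matchings.
For each such perfect matching H, let X_H = 1 if all 4 edges of H are present in G. Then P[X_H = 1] = p^{4} = (1/4)^{4} = 1/256.
By linearity of expectation: E[X] = Σ_H E[X_H] = 105 · p^{4} = 105 · 1/256 = 105/256.
Numerically: E[X] ≈ 0.41016.

E[X] = 105 · (1/4)^{4} = 105/256 ≈ 0.41016.


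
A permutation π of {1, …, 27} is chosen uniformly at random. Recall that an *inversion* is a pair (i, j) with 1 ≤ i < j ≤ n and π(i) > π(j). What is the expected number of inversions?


Write X = Σ X_I over the C(27, 2) = 351 pairs i < j, with X_I the indicator of one inversion.
There are 351 indicators.
For each fixed pair i < j, the values π(i) and π(j) are two distinct elements of {1, …, 27} in uniformly random order; by symmetry P[π(i) > π(j)] = 1/2.
By linearity: E[X] = 351 · (1/2) = C(27, 2) · (1/2) = 351/2 = 351/2 ≈ 175.500.

E[X] = 351/2 = 175.500.


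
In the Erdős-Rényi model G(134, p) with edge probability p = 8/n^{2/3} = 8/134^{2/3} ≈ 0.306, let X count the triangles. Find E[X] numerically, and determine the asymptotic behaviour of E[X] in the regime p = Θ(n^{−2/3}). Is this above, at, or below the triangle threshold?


Number of potential triangles: C(134, 3) = 392084.
Each occurs with probability p³ ≈ (0.306)³ ≈ 2.85141e-02.
By linearity: E[X] = C(134, 3)·p³ ≈ 392084 · 2.85141e-02 ≈ 11179.940.
Since α = 2/3 < 1, p = c/n^{2/3} ≫ 1/n is above the triangle threshold p ~ 1/n. Asymptotically E[X] ~ (c³/6)·n^{3(1−α)} = (8³/6)·n^{1} → ∞; triangles are abundant w.h.p.

E[X] ≈ 11179.940; in regime p = Θ(1/n^{2/3}) E[X] diverges (above the triangle threshold p ~ 1/n).


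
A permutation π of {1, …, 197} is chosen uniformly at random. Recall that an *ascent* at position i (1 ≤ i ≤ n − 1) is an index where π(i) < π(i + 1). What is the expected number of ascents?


Write X = Σ X_I over i = 1, …, 196, with X_I the indicator of one ascent.
There are 196 indicators.
For each fixed i, the pair (π(i), π(i+1)) is a uniformly random ordered pair of distinct values from {1, …, 197}; by symmetry P[π(i) < π(i+1)] = 1/2.
By linearity: E[X] = 196 · (1/2) = (197 − 1) · (1/2) = 98 ≈ 98.00000.

E[X] = 98 = 98.00000.


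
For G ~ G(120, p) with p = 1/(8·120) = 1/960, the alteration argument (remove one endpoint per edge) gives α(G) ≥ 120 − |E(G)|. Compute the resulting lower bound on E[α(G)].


E[|E(G)|] = C(120, 2)·p = 7140 · (1/960) = 119/16.
E[α(G)] ≥ n − E[|E(G)|] = 120 − 119/16 = 1801/16.
Numerically: ≈ 112.5625.
(This is only a lower bound; the true E[α(G)] may be larger.)

E[α(G)] ≥ 1801/16 ≈ 112.5625.


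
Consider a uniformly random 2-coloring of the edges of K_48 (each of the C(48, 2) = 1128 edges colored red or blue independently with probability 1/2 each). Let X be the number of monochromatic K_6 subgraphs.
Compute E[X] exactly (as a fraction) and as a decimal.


Let X = Σ_S X_S over the C(48, 6) = 12271512 subsets S of size 6, where X_S = 1 if the K_6 on S is monochromatic.
For a fixed S, the K_6 on S has C(6, 2) = 15 edges. P[all 15 edges red] = (1/2)^15, and likewise for blue, so P[monochromatic] = 2·(1/2)^15 = 2^{1 − 15} = 1/16384.
Summing: E[X] = C(48, 6) · 2^{1 − 15} = 12271512 · 1/16384 = 1533939/2048.
Numerically: E[X] ≈ 748.9937.

E[X] = C(48,6)·2^(1−C(6,2)) = 1533939/2048 ≈ 748.9937.


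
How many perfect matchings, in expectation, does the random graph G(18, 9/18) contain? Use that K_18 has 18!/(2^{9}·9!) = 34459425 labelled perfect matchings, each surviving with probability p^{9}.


K_18 has 18!/(2^{9}·9!) = 34459425 labelled perfect matchings.
For each such perfect matching H, let X_H = 1 if all 9 edges of H are present in G. Then P[X_H = 1] = p^{9} = (1/2)^{9} = 1/512.
Summing the indicators: E[X] = Σ_H E[X_H] = 34459425 · p^{9} = 34459425 · 1/512 = 34459425/512.
Numerically: E[X] ≈ 67303.6.

E[X] = 34459425 · (1/2)^{9} = 34459425/512 ≈ 67303.6.


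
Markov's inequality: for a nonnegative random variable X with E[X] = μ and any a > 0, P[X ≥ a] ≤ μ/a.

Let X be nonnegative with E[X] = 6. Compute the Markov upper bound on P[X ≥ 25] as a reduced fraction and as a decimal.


μ = E[X] = 6, a = 25.
Markov: P[X ≥ 25] ≤ μ/a = (6)/25 = 6/25.
Numerically: ≈ 0.24000.
(Since a = 25 > μ = 6.00000, the bound 6/25 is < 1 and informative.)

P[X ≥ 25] ≤ 6/25 ≈ 0.24000.


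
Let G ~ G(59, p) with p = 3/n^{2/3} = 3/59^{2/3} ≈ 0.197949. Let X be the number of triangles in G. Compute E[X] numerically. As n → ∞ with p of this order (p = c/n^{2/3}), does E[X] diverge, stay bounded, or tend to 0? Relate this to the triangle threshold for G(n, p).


Number of potential triangles: C(59, 3) = 32509.
Each occurs with probability p³ ≈ (0.197949)³ ≈ 7.75639184e-03.
By linearity: E[X] = C(59, 3)·p³ ≈ 32509 · 7.75639184e-03 ≈ 252.152542.
Since α = 2/3 < 1, p = c/n^{2/3} ≫ 1/n is above the triangle threshold p ~ 1/n. Asymptotically E[X] ~ (c³/6)·n^{3(1−α)} = (3³/6)·n^{1} → ∞; triangles are abundant w.h.p.

E[X] ≈ 252.152542; in regime p = Θ(1/n^{2/3}) E[X] diverges (above the triangle threshold p ~ 1/n).


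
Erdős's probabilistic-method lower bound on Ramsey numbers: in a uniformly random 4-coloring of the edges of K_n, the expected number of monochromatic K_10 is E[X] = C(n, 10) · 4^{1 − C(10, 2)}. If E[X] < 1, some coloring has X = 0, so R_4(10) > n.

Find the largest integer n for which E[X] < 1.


We need C(n, 10) · 4^{1 − 45} < 1, i.e. C(n, 10) < 4^{45 − 1} = 309485009821345068724781056.
Check values of n near the boundary:
  n = 2021: C(2021, 10) = 306347841644770462864800616; 306347841644770462864800616 < 309485009821345068724781056? YES
  n = 2022: C(2022, 10) = 307870445231474093395937796; 307870445231474093395937796 < 309485009821345068724781056? YES
  n = 2023: C(2023, 10) = 309399856285778485315440716; 309399856285778485315440716 < 309485009821345068724781056? YES
  n = 2024: C(2024, 10) = 310936101848269937576192656; 310936101848269937576192656 < 309485009821345068724781056? NO
The largest n with C(n, 10) < 309485009821345068724781056 is n = 2023 (where E[X] = 77349964071444621328860179/77371252455336267181195264 ≈ 0.99972). Hence R_4(10) > 2023, i.e. R_4(10) ≥ 2024.

Largest n = 2023; hence R_4(10) > 2023.


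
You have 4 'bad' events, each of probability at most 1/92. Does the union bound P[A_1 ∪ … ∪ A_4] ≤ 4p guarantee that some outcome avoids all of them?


Union bound: P[∪_{i=1}^{4} A_i] ≤ Σ_i P[A_i] ≤ 4·p = 4·(1/92) = 1/23.
Numerically: 1/23 ≈ 0.043478.
Is 1/23 < 1? YES.
Since P[∪ A_i] ≤ 1/23 < 1, the complement has P[∩ A_i^c] ≥ 1 − 1/23 = 22/23 > 0, so some outcome avoids every A_i.

4·p = 1/23 ≈ 0.043478; existence CERTIFIED by the union bound.


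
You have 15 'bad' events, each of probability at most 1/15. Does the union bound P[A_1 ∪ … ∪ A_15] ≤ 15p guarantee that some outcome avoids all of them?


Union bound: P[∪_{i=1}^{15} A_i] ≤ Σ_i P[A_i] ≤ 15·p = 15·(1/15) = 1.
Numerically: 1 ≈ 1.000000.
Is 1 < 1? NO.
Since the bound 1 is ≥ 1, the union bound is uninformative here; it does NOT by itself certify existence.

15·p = 1 ≈ 1.000000; existence NOT certified by the union bound.


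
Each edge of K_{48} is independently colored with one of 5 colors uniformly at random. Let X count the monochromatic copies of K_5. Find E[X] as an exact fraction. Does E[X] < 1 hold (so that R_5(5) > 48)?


E[X] = C(48, 5) · 5^{1 − 10} = 1712304 · 5^{−9} = 1712304/1953125.
As a reduced fraction: E[X] = 1712304/1953125 ≈ 0.87670.
Is E[X] < 1? YES.
Since E[X] < 1, there exists a 5-coloring of K_{48} with no monochromatic K_5; hence R_5(5) > 48.

E[X] = 1712304/1953125 ≈ 0.87670; E[X] < 1, so R_5(5) > 48.


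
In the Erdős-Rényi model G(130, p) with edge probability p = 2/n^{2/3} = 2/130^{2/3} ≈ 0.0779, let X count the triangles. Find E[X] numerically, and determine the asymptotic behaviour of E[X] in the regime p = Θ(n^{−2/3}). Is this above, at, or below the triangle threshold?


Number of potential triangles: C(130, 3) = 357760.
Each occurs with probability p³ ≈ (0.0779)³ ≈ 4.73373e-04.
By linearity: E[X] = C(130, 3)·p³ ≈ 357760 · 4.73373e-04 ≈ 169.354.
Since α = 2/3 < 1, p = c/n^{2/3} ≫ 1/n is above the triangle threshold p ~ 1/n. Asymptotically E[X] ~ (c³/6)·n^{3(1−α)} = (2³/6)·n^{1} → ∞; triangles are abundant w.h.p.

E[X] ≈ 169.354; in regime p = Θ(1/n^{2/3}) E[X] diverges (above the triangle threshold p ~ 1/n).


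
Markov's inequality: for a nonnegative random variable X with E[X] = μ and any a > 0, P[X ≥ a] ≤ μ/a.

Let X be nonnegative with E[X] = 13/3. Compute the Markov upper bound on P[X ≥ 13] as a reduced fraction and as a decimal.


μ = E[X] = 13/3, a = 13.
Markov: P[X ≥ 13] ≤ μ/a = (13/3)/13 = 1/3.
Numerically: ≈ 0.3333.
(Since a = 13 > μ = 4.3333, the bound 1/3 is < 1 and informative.)

P[X ≥ 13] ≤ 1/3 ≈ 0.3333.


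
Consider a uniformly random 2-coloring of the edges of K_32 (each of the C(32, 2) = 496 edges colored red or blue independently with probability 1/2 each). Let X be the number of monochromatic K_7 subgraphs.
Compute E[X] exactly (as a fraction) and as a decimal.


Let X = Σ_S X_S over the C(32, 7) = 3365856 subsets S of size 7, where X_S = 1 if the K_7 on S is monochromatic.
For a fixed S, the K_7 on S has C(7, 2) = 21 edges. P[all 21 edges red] = (1/2)^21, and likewise for blue, so P[monochromatic] = 2·(1/2)^21 = 2^{1 − 21} = 1/1048576.
By linearity of expectation: E[X] = C(32, 7) · 2^{1 − 21} = 3365856 · 1/1048576 = 105183/32768.
Numerically: E[X] ≈ 3.2099.

E[X] = C(32,7)·2^(1−C(7,2)) = 105183/32768 ≈ 3.2099.


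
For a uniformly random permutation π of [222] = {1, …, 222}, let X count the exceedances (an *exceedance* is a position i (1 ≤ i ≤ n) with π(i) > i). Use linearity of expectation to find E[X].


Write X = Σ_{i=1}^{222} X_i, where X_i = 1_{π(i) > i}.
For each fixed i, π(i) is uniform over {1, …, 222} (marginal of a uniform permutation), so P[π(i) > i] = (n − i)/n. Summing: Σ_{i=1}^{222} (n − i)/n = (0 + 1 + … + 221)/222 = 222(222 − 1)/(2·222) = (222 − 1)/2.
Hence E[X] = Σ_{i=1}^{222} (222 − i)/222 = 221/2 ≈ 110.5000.

E[X] = 221/2 = 110.5000.


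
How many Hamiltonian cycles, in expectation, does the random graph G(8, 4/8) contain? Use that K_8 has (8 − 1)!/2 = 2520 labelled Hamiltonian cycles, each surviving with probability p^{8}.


K_8 has (8 − 1)!/2 = 2520 labelled Hamiltonian cycles.
For each such Hamiltonian cycle H, let X_H = 1 if all 8 edges of H are present in G. Then P[X_H = 1] = p^{8} = (1/2)^{8} = 1/256.
By linearity: E[X] = Σ_H E[X_H] = 2520 · p^{8} = 2520 · 1/256 = 315/32.
Numerically: E[X] ≈ 9.84375.

E[X] = 2520 · (1/2)^{8} = 315/32 ≈ 9.84375.


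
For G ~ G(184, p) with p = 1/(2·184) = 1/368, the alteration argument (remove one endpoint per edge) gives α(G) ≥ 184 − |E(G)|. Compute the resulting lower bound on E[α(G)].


E[|E(G)|] = C(184, 2)·p = 16836 · (1/368) = 183/4.
E[α(G)] ≥ n − E[|E(G)|] = 184 − 183/4 = 553/4.
Numerically: ≈ 138.250.
(This is only a lower bound; the true E[α(G)] may be larger.)

E[α(G)] ≥ 553/4 ≈ 138.250.


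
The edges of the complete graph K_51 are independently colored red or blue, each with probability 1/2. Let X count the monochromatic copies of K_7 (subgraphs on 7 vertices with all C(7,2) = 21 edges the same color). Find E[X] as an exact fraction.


Let X = Σ_S X_S over the C(51, 7) = 115775100 subsets S of size 7, where X_S = 1 if the K_7 on S is monochromatic.
For a fixed S, the K_7 on S has C(7, 2) = 21 edges. P[all 21 edges red] = (1/2)^21, and likewise for blue, so P[monochromatic] = 2·(1/2)^21 = 2^{1 − 21} = 1/1048576.
By linearity: E[X] = C(51, 7) · 2^{1 − 21} = 115775100 · 1/1048576 = 28943775/262144.
Numerically: E[X] ≈ 110.4117.

E[X] = C(51,7)·2^(1−C(7,2)) = 28943775/262144 ≈ 110.4117.


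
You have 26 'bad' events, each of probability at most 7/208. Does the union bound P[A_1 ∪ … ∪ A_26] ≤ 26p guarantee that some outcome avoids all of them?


Union bound: P[∪_{i=1}^{26} A_i] ≤ Σ_i P[A_i] ≤ 26·p = 26·(7/208) = 7/8.
Numerically: 7/8 ≈ 0.875.
Is 7/8 < 1? YES.
Since P[∪ A_i] ≤ 7/8 < 1, the complement has P[∩ A_i^c] ≥ 1 − 7/8 = 1/8 > 0, so some outcome avoids every A_i.

26·p = 7/8 ≈ 0.875; existence CERTIFIED by the union bound.


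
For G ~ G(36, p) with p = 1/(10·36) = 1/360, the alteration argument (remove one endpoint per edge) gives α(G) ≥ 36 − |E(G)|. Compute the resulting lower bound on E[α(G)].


E[|E(G)|] = C(36, 2)·p = 630 · (1/360) = 7/4.
E[α(G)] ≥ n − E[|E(G)|] = 36 − 7/4 = 137/4.
Numerically: ≈ 34.250.
(This is only a lower bound; the true E[α(G)] may be larger.)

E[α(G)] ≥ 137/4 ≈ 34.250.


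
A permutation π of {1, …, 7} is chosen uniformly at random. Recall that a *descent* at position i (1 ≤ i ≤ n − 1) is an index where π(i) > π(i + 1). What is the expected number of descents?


Write X = Σ X_I over i = 1, …, 6, with X_I the indicator of one descent.
There are 6 indicators.
For each fixed i, the pair (π(i), π(i+1)) is a uniformly random ordered pair of distinct values from {1, …, 7}; by symmetry P[π(i) > π(i+1)] = 1/2.
By linearity: E[X] = 6 · (1/2) = (7 − 1) · (1/2) = 3 ≈ 3.0000.

E[X] = 3 = 3.0000.


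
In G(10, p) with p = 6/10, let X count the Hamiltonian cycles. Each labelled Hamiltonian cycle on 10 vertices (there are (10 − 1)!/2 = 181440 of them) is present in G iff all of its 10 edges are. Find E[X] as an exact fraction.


K_10 has (10 − 1)!/2 = 181440 labelled Hamiltonian cycles.
For each such Hamiltonian cycle H, let X_H = 1 if all 10 edges of H are present in G. Then P[X_H = 1] = p^{10} = (3/5)^{10} = 59049/9765625.
By linearity: E[X] = Σ_H E[X_H] = 181440 · p^{10} = 181440 · 59049/9765625 = 2142770112/1953125.
Numerically: E[X] ≈ 1097.1.

E[X] = 181440 · (3/5)^{10} = 2142770112/1953125 ≈ 1097.1.


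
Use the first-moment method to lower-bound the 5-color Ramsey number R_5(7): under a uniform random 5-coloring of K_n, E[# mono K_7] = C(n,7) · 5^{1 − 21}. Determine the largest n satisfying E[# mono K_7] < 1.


We need C(n, 7) · 5^{1 − 21} < 1, i.e. C(n, 7) < 5^{21 − 1} = 95367431640625.
Check values of n near the boundary:
  n = 336: C(336, 7) = 90079147136880; 90079147136880 < 95367431640625? YES
  n = 337: C(337, 7) = 91989916924632; 91989916924632 < 95367431640625? YES
  n = 338: C(338, 7) = 93935323022736; 93935323022736 < 95367431640625? YES
  n = 339: C(339, 7) = 95915887062372; 95915887062372 < 95367431640625? NO
  n = 340: C(340, 7) = 97932136940560; 97932136940560 < 95367431640625? NO
  n = 341: C(341, 7) = 99984606876440; 99984606876440 < 95367431640625? NO
The largest n with C(n, 7) < 95367431640625 is n = 338 (where E[X] = 93935323022736/95367431640625 ≈ 0.985). Hence R_5(7) > 338, i.e. R_5(7) ≥ 339.

Largest n = 338; hence R_5(7) > 338.


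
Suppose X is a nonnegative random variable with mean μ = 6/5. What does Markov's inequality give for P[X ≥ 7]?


μ = E[X] = 6/5, a = 7.
Markov: P[X ≥ 7] ≤ μ/a = (6/5)/7 = 6/35.
Numerically: ≈ 0.17143.
(Since a = 7 > μ = 1.20000, the bound 6/35 is < 1 and informative.)

P[X ≥ 7] ≤ 6/35 ≈ 0.17143.


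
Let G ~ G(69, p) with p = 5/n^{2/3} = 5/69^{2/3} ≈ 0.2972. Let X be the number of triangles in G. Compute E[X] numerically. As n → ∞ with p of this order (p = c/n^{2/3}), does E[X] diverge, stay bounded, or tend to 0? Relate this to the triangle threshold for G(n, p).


Number of potential triangles: C(69, 3) = 52394.
Each occurs with probability p³ ≈ (0.2972)³ ≈ 2.625499e-02.
By linearity: E[X] = C(69, 3)·p³ ≈ 52394 · 2.625499e-02 ≈ 1375.6039.
Since α = 2/3 < 1, p = c/n^{2/3} ≫ 1/n is above the triangle threshold p ~ 1/n. Asymptotically E[X] ~ (c³/6)·n^{3(1−α)} = (5³/6)·n^{1} → ∞; triangles are abundant w.h.p.

E[X] ≈ 1375.6039; in regime p = Θ(1/n^{2/3}) E[X] diverges (above the triangle threshold p ~ 1/n).


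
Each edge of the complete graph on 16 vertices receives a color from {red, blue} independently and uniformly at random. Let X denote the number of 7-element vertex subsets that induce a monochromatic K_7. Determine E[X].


Let X = Σ_S X_S over the C(16, 7) = 11440 subsets S of size 7, where X_S = 1 if the K_7 on S is monochromatic.
For a fixed S, the K_7 on S has C(7, 2) = 21 edges. P[all 21 edges red] = (1/2)^21, and likewise for blue, so P[monochromatic] = 2·(1/2)^21 = 2^{1 − 21} = 1/1048576.
By linearity: E[X] = C(16, 7) · 2^{1 − 21} = 11440 · 1/1048576 = 715/65536.
Numerically: E[X] ≈ 0.0109.

E[X] = C(16,7)·2^(1−C(7,2)) = 715/65536 ≈ 0.0109.
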